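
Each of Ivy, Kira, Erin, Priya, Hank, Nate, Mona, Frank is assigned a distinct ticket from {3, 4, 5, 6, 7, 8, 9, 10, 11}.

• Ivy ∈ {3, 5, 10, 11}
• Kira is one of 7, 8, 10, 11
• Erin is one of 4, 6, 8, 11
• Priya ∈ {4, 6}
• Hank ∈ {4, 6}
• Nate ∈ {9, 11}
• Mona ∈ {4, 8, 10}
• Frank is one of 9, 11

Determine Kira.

Priya and Hank share exactly the 2 values {4, 6}; by pigeonhole those values go to them, so strike 4, 6 from Erin, Mona.
Nate and Frank between them cover only {9, 11} — a naked pair. Remove those values from Ivy, Kira, Erin.
Erin has just one choice, so Erin = 8. Remove 8 from Kira, Mona.
Mona must be 10 (only option left). Remove 10 from Ivy, Kira.
So Kira = 7.

7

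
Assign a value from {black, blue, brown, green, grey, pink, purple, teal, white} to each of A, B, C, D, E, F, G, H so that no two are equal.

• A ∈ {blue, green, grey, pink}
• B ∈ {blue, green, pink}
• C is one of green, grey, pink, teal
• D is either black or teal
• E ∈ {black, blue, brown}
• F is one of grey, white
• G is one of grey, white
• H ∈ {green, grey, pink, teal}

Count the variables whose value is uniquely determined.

Among the 8 variables, brown fits only E (and all 8 values in {black, blue, brown, green, grey, pink, teal, white} must be used), so E = brown.
The 7 still-open variables together cover exactly {black, blue, green, grey, pink, teal, white} — 7 values for 7 variables — and black appears only in D's list, so D = black.
The 2 variables F and G are confined to {grey, white}, which locks those values in; drop them from A, C, H.
Determined: D=black, E=brown. The other variables each still have more than one consistent value. That makes 2.

2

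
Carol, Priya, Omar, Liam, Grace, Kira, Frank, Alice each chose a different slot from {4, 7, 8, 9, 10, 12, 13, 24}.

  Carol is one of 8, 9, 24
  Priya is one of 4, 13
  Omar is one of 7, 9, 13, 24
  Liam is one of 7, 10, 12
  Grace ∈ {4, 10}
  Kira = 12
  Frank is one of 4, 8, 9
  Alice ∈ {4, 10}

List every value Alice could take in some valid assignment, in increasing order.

4, 10

Kira's domain is down to {12}, so Kira = 12. Remove 12 from Liam.
The 2 variables Grace and Alice are confined to {4, 10}, which locks those values in; drop them from Priya, Liam, Frank.
Priya has just one choice, so Priya = 13. Strike 13 from Omar.
Liam must be 7 (only option left). So Omar can't be 7.
No further eliminations apply; Alice can still be any of 4, 10.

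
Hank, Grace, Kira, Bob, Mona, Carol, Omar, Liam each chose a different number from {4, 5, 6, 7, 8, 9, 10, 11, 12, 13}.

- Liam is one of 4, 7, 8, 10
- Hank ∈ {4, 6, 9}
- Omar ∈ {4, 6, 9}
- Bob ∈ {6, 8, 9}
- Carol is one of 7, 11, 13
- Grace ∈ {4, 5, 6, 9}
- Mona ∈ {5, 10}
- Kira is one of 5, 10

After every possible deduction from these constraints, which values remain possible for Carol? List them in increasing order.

Kira and Mona share exactly the 2 values {5, 10}; by pigeonhole those values go to them, so strike 5, 10 from Grace, Liam.
Hank, Grace, Omar share exactly the 3 values {4, 6, 9}; by pigeonhole those values go to them, so strike 4, 6, 9 from Bob, Liam.
Bob must be 8 (only option left). Eliminate 8 elsewhere: Liam.
Liam's domain is down to {7}, so Liam = 7. So Carol can't be 7.
No further eliminations apply; Carol can still be any of 11, 13.

11, 13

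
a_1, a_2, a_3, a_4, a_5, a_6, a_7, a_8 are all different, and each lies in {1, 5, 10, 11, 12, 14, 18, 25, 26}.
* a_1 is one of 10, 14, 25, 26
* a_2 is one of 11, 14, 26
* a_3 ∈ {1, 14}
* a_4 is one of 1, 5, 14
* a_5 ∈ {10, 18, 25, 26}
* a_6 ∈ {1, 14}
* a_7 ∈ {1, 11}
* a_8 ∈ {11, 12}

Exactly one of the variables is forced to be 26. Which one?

The 2 variables a_3 and a_6 are confined to {1, 14}, which locks those values in; drop them from a_1, a_2, a_4, a_7.
a_4 must be 5 (only option left).
a_7 must be 11 (only option left). Strike 11 from a_2, a_8.
So 26 goes to a_2.

a_2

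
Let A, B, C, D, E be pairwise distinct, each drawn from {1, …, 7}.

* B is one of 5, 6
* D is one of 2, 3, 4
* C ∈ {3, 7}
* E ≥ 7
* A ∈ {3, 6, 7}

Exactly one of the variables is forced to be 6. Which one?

E has just one choice, so E = 7. Eliminate 7 elsewhere: A, C.
C must be 3 (only option left). Eliminate 3 elsewhere: A, D.
So 6 goes to A.

A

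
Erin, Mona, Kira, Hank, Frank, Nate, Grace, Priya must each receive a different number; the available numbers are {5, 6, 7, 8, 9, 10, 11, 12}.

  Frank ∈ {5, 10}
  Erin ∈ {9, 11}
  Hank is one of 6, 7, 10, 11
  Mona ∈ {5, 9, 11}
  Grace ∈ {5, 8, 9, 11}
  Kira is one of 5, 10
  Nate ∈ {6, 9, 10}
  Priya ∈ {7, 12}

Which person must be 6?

Nate

Among the 8 variables, 8 fits only Grace (and all 8 values in {5, 6, 7, 8, 9, 10, 11, 12} must be used), so Grace = 8.
The 7 still-open variables draw from only 7 values {5, 6, 7, 9, 10, 11, 12}, so each is used; only Priya can be 12, hence Priya = 12.
Among the 6 still-open variables, 7 fits only Hank (and all 6 values in {5, 6, 7, 9, 10, 11} must be used), so Hank = 7.
The 5 still-open variables together cover exactly {5, 6, 9, 10, 11} — 5 values for 5 variables — and 6 appears only in Nate's list, so Nate = 6.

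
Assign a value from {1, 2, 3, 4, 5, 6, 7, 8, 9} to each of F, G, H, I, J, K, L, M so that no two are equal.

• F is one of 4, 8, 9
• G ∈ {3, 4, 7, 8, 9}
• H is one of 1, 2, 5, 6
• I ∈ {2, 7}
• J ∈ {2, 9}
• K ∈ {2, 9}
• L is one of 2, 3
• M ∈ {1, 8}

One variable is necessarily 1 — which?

M

J and K share exactly the 2 values {2, 9}; by pigeonhole those values go to them, so strike 2, 9 from F, G, H, I, L.
I's domain is down to {7}, so I = 7. Remove 7 from G.
L's domain is down to {3}, so L = 3. Eliminate 3 elsewhere: G.
The 2 variables F and G are confined to {4, 8}, which locks those values in; drop them from M.
So 1 goes to M.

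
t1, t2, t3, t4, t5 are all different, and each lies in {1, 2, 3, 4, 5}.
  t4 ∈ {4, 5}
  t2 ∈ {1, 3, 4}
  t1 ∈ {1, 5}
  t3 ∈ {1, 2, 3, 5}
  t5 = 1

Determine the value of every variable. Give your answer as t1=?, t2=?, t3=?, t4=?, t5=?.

t5's domain is down to {1}, so t5 = 1. Eliminate 1 elsewhere: t1, t2, t3.
t1's domain is down to {5}, so t1 = 5. So t3, t4 can't be 5.
t4 has just one choice, so t4 = 4. Eliminate 4 elsewhere: t2.
t2's domain is down to {3}, so t2 = 3. Remove 3 from t3.
That leaves t3 = 2.

t1=5, t2=3, t3=2, t4=4, t5=1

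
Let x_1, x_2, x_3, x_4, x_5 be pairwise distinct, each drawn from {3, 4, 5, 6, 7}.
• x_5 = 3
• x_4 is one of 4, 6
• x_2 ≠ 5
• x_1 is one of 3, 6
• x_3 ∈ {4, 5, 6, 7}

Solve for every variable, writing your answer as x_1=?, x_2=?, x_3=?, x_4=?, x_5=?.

x_5 must be 3 (only option left). So x_1, x_2 can't be 3.
x_1 must be 6 (only option left). Strike 6 from x_2, x_3, x_4.
x_4 has just one choice, so x_4 = 4. Remove 4 from x_2, x_3.
x_2 must be 7 (only option left). Eliminate 7 elsewhere: x_3.
That leaves x_3 = 5.

x_1=6, x_2=7, x_3=5, x_4=4, x_5=3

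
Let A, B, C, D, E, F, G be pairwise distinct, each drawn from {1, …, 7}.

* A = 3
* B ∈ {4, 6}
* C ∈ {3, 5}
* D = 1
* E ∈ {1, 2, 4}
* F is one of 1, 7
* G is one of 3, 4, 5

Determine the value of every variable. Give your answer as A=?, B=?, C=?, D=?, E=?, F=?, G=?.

A has just one choice, so A = 3. Remove 3 from C, G.
That leaves C = 5. Strike 5 from G.
D must be 1 (only option left). Strike 1 from E, F.
F has just one choice, so F = 7.
G has just one choice, so G = 4. So B, E can't be 4.
B has just one choice, so B = 6.
E has just one choice, so E = 2.

A=3, B=6, C=5, D=1, E=2, F=7, G=4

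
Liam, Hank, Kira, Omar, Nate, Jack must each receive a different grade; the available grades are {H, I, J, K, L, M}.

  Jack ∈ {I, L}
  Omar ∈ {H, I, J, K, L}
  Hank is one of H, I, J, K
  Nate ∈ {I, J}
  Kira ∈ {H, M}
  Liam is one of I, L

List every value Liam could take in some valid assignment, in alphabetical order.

I, L

The 6 variables draw from only 6 values {H, I, J, K, L, M}, so each is used; only Kira can be M, hence Kira = M.
Liam and Jack between them cover only {I, L} — a naked pair. Remove those values from Hank, Omar, Nate.
Nate must be J (only option left). Remove J from Hank, Omar.
No further eliminations apply; Liam can still be any of I, L.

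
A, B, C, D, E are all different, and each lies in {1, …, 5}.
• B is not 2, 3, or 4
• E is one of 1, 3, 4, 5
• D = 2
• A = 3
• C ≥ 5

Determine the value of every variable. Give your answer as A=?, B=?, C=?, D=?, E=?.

A=3, B=1, C=5, D=2, E=4

A has just one choice, so A = 3. So E can't be 3.
That leaves C = 5. Eliminate 5 elsewhere: B, E.
D has just one choice, so D = 2.
B must be 1 (only option left). Remove 1 from E.
E's domain is down to {4}, so E = 4.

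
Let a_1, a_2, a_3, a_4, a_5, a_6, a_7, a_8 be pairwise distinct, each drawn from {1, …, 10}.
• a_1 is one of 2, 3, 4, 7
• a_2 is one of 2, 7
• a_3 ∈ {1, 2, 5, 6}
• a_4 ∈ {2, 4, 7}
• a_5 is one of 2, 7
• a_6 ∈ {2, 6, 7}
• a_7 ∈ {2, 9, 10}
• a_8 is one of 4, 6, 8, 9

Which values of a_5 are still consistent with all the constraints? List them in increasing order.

2, 7

The 2 variables a_2 and a_5 are confined to {2, 7}, which locks those values in; drop them from a_1, a_3, a_4, a_6, a_7.
a_4 must be 4 (only option left). Remove 4 from a_1, a_8.
a_6 has just one choice, so a_6 = 6. So a_3, a_8 can't be 6.
a_1's domain is down to {3}, so a_1 = 3.
No further eliminations apply; a_5 can still be any of 2, 7.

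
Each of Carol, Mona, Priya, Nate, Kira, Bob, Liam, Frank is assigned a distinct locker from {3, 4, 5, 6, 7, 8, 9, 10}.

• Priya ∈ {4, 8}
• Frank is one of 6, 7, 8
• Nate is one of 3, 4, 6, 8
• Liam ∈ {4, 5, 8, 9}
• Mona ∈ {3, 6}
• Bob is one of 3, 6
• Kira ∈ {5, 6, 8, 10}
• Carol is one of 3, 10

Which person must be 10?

The 8 variables draw from only 8 values {3, 4, 5, 6, 7, 8, 9, 10}, so each is used; only Frank can be 7, hence Frank = 7.
The 7 still-open variables together cover exactly {3, 4, 5, 6, 8, 9, 10} — 7 values for 7 variables — and 9 appears only in Liam's list, so Liam = 9.
The 6 still-open variables together cover exactly {3, 4, 5, 6, 8, 10} — 6 values for 6 variables — and 5 appears only in Kira's list, so Kira = 5.
The 5 still-open variables together cover exactly {3, 4, 6, 8, 10} — 5 values for 5 variables — and 10 appears only in Carol's list, so Carol = 10.

Carol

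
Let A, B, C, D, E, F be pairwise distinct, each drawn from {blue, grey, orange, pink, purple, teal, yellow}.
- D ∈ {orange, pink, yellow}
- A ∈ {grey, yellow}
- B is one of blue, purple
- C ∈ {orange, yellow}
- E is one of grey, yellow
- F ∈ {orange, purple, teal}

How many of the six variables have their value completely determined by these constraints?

2

The 2 variables A and E are confined to {grey, yellow}, which locks those values in; drop them from C, D.
C has just one choice, so C = orange. Remove orange from D, F.
That leaves D = pink.
Determined: C=orange, D=pink. The other variables each still have more than one consistent value. That makes 2.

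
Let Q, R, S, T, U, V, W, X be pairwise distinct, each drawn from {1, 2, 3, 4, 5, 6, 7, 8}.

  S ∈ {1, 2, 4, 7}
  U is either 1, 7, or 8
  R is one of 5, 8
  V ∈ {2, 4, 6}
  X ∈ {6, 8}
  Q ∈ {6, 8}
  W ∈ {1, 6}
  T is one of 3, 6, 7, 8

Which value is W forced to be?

The 8 variables draw from only 8 values {1, 2, 3, 4, 5, 6, 7, 8}, so each is used; only T can be 3, hence T = 3.
The 7 still-open variables draw from only 7 values {1, 2, 4, 5, 6, 7, 8}, so each is used; only R can be 5, hence R = 5.
Q and X between them cover only {6, 8} — a naked pair. Remove those values from U, V, W.
So W = 1.

1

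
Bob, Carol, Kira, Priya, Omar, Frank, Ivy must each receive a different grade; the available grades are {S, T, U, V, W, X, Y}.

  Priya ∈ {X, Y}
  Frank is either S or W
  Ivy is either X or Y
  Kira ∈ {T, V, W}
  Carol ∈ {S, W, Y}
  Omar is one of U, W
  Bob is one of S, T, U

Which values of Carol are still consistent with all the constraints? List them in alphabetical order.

S, W

The 7 variables draw from only 7 values {S, T, U, V, W, X, Y}, so each is used; only Kira can be V, hence Kira = V.
The 6 still-open variables draw from only 6 values {S, T, U, W, X, Y}, so each is used; only Bob can be T, hence Bob = T.
The 5 still-open variables together cover exactly {S, U, W, X, Y} — 5 values for 5 variables — and U appears only in Omar's list, so Omar = U.
Priya and Ivy share exactly the 2 values {X, Y}; by pigeonhole those values go to them, so strike X, Y from Carol.
No further eliminations apply; Carol can still be any of S, W.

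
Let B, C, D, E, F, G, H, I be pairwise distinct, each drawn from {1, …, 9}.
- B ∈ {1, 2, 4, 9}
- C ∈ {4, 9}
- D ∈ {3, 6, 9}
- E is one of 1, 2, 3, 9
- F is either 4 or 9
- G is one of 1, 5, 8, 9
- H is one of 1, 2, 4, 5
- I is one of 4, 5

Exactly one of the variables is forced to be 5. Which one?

I

The 8 variables draw from only 8 values {1, 2, 3, 4, 5, 6, 8, 9}, so each is used; only D can be 6, hence D = 6.
The 7 still-open variables draw from only 7 values {1, 2, 3, 4, 5, 8, 9}, so each is used; only E can be 3, hence E = 3.
The 6 still-open variables together cover exactly {1, 2, 4, 5, 8, 9} — 6 values for 6 variables — and 8 appears only in G's list, so G = 8.
C and F between them cover only {4, 9} — a naked pair. Remove those values from B, H, I.
So 5 goes to I.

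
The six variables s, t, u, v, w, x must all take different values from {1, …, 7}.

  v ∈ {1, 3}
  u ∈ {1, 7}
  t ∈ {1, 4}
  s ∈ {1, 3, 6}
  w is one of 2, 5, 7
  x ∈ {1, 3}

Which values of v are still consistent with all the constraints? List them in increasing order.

1, 3

The 2 variables v and x are confined to {1, 3}, which locks those values in; drop them from s, t, u.
That leaves s = 6.
t must be 4 (only option left).
u's domain is down to {7}, so u = 7. Eliminate 7 elsewhere: w.
No further eliminations apply; v can still be any of 1, 3.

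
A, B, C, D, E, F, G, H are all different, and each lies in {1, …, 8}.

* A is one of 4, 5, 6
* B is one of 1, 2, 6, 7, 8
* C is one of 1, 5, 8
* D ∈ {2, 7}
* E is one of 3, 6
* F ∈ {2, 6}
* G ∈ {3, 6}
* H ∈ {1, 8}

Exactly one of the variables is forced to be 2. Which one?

Among the 8 variables, 4 fits only A (and all 8 values in {1, 2, 3, 4, 5, 6, 7, 8} must be used), so A = 4.
Among the 7 still-open variables, 5 fits only C (and all 7 values in {1, 2, 3, 5, 6, 7, 8} must be used), so C = 5.
E and G between them cover only {3, 6} — a naked pair. Remove those values from B, F.
So 2 goes to F.

F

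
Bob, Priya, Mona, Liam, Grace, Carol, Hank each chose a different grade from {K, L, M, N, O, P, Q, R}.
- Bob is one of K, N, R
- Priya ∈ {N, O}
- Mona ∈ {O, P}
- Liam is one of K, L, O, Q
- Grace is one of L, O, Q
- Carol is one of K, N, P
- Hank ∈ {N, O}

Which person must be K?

The 7 variables together cover exactly {K, L, N, O, P, Q, R} — 7 values for 7 variables — and R appears only in Bob's list, so Bob = R.
Priya and Hank between them cover only {N, O} — a naked pair. Remove those values from Mona, Liam, Grace, Carol.
Mona must be P (only option left). Eliminate P elsewhere: Carol.
So K goes to Carol.

Carol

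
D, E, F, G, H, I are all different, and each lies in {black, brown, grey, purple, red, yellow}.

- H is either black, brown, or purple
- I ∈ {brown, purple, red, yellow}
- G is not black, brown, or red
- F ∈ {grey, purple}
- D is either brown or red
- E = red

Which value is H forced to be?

E must be red (only option left). Eliminate red elsewhere: D, I.
That leaves D = brown. Remove brown from H, I.
The 4 still-open variables draw from only 4 values {black, grey, purple, yellow}, so each is used; only H can be black, hence H = black.

black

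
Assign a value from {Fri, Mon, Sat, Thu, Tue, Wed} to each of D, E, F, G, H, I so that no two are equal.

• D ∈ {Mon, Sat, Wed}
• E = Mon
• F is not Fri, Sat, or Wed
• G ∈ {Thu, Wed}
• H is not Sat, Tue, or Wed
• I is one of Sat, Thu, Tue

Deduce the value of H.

E has just one choice, so E = Mon. Eliminate Mon elsewhere: D, F, H.
The 5 still-open variables draw from only 5 values {Fri, Sat, Thu, Tue, Wed}, so each is used; only H can be Fri, hence H = Fri.

Fri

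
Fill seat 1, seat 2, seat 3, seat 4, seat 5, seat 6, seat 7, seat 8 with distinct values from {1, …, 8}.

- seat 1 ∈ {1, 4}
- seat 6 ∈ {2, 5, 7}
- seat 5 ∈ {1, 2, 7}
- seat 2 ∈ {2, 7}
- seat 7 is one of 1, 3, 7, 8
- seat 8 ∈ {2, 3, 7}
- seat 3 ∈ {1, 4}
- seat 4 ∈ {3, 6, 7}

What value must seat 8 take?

3

The 8 variables together cover exactly {1, 2, 3, 4, 5, 6, 7, 8} — 8 values for 8 variables — and 5 appears only in seat 6's list, so seat 6 = 5.
The 7 still-open variables draw from only 7 values {1, 2, 3, 4, 6, 7, 8}, so each is used; only seat 4 can be 6, hence seat 4 = 6.
The 6 still-open variables together cover exactly {1, 2, 3, 4, 7, 8} — 6 values for 6 variables — and 8 appears only in seat 7's list, so seat 7 = 8.
The 5 still-open variables draw from only 5 values {1, 2, 3, 4, 7}, so each is used; only seat 8 can be 3, hence seat 8 = 3.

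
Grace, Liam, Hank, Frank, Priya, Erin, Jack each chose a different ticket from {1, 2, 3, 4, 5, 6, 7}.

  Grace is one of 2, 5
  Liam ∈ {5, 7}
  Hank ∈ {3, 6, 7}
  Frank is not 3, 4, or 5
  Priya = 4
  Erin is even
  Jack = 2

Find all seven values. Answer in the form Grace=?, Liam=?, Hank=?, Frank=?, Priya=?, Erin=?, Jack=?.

Grace=5, Liam=7, Hank=3, Frank=1, Priya=4, Erin=6, Jack=2

Priya must be 4 (only option left). Strike 4 from Erin.
Jack's domain is down to {2}, so Jack = 2. Strike 2 from Grace, Frank, Erin.
Grace must be 5 (only option left). Strike 5 from Liam.
That leaves Liam = 7. Eliminate 7 elsewhere: Hank, Frank.
Erin must be 6 (only option left). So Hank, Frank can't be 6.
Hank must be 3 (only option left).
Frank's domain is down to {1}, so Frank = 1.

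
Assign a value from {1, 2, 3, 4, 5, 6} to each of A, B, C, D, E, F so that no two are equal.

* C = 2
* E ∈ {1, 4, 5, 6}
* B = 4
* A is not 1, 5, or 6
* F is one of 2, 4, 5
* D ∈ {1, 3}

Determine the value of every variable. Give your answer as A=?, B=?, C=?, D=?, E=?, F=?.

B must be 4 (only option left). Eliminate 4 elsewhere: A, E, F.
C must be 2 (only option left). Strike 2 from A, F.
That leaves F = 5. Remove 5 from E.
A's domain is down to {3}, so A = 3. Strike 3 from D.
That leaves D = 1. Remove 1 from E.
E's domain is down to {6}, so E = 6.

A=3, B=4, C=2, D=1, E=6, F=5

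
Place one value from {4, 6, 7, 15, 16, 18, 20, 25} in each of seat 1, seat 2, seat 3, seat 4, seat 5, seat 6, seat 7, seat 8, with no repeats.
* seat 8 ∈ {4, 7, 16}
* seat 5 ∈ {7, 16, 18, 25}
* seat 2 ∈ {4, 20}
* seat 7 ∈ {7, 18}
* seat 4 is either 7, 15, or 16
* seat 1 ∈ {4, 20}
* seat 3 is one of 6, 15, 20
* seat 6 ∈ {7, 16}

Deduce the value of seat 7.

18

Among the 8 variables, 6 fits only seat 3 (and all 8 values in {4, 6, 7, 15, 16, 18, 20, 25} must be used), so seat 3 = 6.
The 7 still-open variables draw from only 7 values {4, 7, 15, 16, 18, 20, 25}, so each is used; only seat 4 can be 15, hence seat 4 = 15.
The 6 still-open variables draw from only 6 values {4, 7, 16, 18, 20, 25}, so each is used; only seat 5 can be 25, hence seat 5 = 25.
The 5 still-open variables together cover exactly {4, 7, 16, 18, 20} — 5 values for 5 variables — and 18 appears only in seat 7's list, so seat 7 = 18.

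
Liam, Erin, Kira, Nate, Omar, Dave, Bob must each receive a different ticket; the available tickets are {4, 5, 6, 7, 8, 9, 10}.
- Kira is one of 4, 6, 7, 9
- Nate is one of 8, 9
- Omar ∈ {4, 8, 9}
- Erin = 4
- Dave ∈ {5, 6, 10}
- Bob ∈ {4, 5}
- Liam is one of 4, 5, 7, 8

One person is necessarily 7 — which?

Liam

Erin must be 4 (only option left). Remove 4 from Liam, Kira, Omar, Bob.
Bob must be 5 (only option left). Remove 5 from Liam, Dave.
The 5 still-open variables together cover exactly {6, 7, 8, 9, 10} — 5 values for 5 variables — and 10 appears only in Dave's list, so Dave = 10.
The 4 still-open variables draw from only 4 values {6, 7, 8, 9}, so each is used; only Kira can be 6, hence Kira = 6.
The 3 still-open variables draw from only 3 values {7, 8, 9}, so each is used; only Liam can be 7, hence Liam = 7.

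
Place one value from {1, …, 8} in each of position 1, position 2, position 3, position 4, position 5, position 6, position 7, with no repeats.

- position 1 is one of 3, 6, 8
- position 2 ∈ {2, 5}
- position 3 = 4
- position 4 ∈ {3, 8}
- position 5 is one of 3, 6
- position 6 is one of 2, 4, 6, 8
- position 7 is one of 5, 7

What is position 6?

2

position 3's domain is down to {4}, so position 3 = 4. Strike 4 from position 6.
The 6 still-open variables together cover exactly {2, 3, 5, 6, 7, 8} — 6 values for 6 variables — and 7 appears only in position 7's list, so position 7 = 7.
The 5 still-open variables draw from only 5 values {2, 3, 5, 6, 8}, so each is used; only position 2 can be 5, hence position 2 = 5.
The 4 still-open variables together cover exactly {2, 3, 6, 8} — 4 values for 4 variables — and 2 appears only in position 6's list, so position 6 = 2.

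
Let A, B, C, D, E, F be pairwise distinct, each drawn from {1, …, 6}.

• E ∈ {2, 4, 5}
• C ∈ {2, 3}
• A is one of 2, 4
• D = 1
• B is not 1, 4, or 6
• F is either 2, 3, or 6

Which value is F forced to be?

6

D must be 1 (only option left).
The 5 still-open variables draw from only 5 values {2, 3, 4, 5, 6}, so each is used; only F can be 6, hence F = 6.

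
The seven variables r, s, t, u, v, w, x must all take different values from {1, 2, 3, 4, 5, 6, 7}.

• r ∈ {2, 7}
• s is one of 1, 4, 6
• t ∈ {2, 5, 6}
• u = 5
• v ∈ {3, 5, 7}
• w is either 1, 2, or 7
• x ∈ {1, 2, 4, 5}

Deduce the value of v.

u must be 5 (only option left). Remove 5 from t, v, x.
The 6 still-open variables together cover exactly {1, 2, 3, 4, 6, 7} — 6 values for 6 variables — and 3 appears only in v's list, so v = 3.

3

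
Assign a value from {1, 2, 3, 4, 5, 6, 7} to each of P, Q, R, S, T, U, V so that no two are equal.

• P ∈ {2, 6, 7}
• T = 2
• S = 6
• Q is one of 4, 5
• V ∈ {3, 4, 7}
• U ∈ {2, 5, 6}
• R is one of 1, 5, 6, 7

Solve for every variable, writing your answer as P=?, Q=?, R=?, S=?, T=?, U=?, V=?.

P=7, Q=4, R=1, S=6, T=2, U=5, V=3

S's domain is down to {6}, so S = 6. Remove 6 from P, R, U.
T's domain is down to {2}, so T = 2. Eliminate 2 elsewhere: P, U.
That leaves U = 5. Remove 5 from Q, R.
P's domain is down to {7}, so P = 7. So R, V can't be 7.
That leaves Q = 4. Remove 4 from V.
R must be 1 (only option left).
That leaves V = 3.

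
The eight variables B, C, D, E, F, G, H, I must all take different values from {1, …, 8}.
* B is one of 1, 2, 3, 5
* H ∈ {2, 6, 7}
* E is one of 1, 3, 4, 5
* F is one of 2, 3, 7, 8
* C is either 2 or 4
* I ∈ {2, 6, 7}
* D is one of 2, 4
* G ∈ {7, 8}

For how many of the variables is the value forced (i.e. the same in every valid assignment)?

C and D between them cover only {2, 4} — a naked pair. Remove those values from B, E, F, H, I.
H and I between them cover only {6, 7} — a naked pair. Remove those values from F, G.
G must be 8 (only option left). Eliminate 8 elsewhere: F.
That leaves F = 3. So B, E can't be 3.
Determined: F=3, G=8. The other variables each still have more than one consistent value. That makes 2.

2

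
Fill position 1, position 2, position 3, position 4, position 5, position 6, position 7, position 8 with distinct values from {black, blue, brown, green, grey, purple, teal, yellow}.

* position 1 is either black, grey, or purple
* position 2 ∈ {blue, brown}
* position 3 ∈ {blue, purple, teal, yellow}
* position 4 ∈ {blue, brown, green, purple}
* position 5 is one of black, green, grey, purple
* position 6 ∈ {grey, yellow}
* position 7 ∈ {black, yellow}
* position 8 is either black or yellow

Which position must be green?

The 8 variables together cover exactly {black, blue, brown, green, grey, purple, teal, yellow} — 8 values for 8 variables — and teal appears only in position 3's list, so position 3 = teal.
The 2 variables position 7 and position 8 are confined to {black, yellow}, which locks those values in; drop them from position 1, position 5, position 6.
position 6 has just one choice, so position 6 = grey. Strike grey from position 1, position 5.
position 1 must be purple (only option left). So position 4, position 5 can't be purple.
So green goes to position 5.

position 5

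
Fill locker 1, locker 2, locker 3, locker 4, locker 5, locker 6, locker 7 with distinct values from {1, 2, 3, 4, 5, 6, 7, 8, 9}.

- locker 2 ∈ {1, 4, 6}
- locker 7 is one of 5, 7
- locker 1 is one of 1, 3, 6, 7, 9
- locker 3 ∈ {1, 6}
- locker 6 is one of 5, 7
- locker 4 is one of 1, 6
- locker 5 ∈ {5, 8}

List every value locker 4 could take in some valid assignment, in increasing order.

locker 3 and locker 4 between them cover only {1, 6} — a naked pair. Remove those values from locker 1, locker 2.
locker 2's domain is down to {4}, so locker 2 = 4.
The 2 variables locker 6 and locker 7 are confined to {5, 7}, which locks those values in; drop them from locker 1, locker 5.
locker 5 has just one choice, so locker 5 = 8.
No further eliminations apply; locker 4 can still be any of 1, 6.

1, 6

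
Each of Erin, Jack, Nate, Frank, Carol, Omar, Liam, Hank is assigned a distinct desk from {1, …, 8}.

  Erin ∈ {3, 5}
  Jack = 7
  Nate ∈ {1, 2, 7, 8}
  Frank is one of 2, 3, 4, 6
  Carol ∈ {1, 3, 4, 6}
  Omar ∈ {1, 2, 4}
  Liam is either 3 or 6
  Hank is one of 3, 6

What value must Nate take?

8

Jack's domain is down to {7}, so Jack = 7. Remove 7 from Nate.
The 7 still-open variables draw from only 7 values {1, 2, 3, 4, 5, 6, 8}, so each is used; only Erin can be 5, hence Erin = 5.
The 6 still-open variables together cover exactly {1, 2, 3, 4, 6, 8} — 6 values for 6 variables — and 8 appears only in Nate's list, so Nate = 8.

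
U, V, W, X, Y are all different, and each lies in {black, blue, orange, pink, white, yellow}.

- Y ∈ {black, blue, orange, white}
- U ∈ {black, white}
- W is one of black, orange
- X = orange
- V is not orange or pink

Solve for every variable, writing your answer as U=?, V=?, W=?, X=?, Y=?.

U=white, V=yellow, W=black, X=orange, Y=blue

X's domain is down to {orange}, so X = orange. Eliminate orange elsewhere: W, Y.
W must be black (only option left). So U, V, Y can't be black.
U's domain is down to {white}, so U = white. So V, Y can't be white.
Y has just one choice, so Y = blue. So V can't be blue.
V has just one choice, so V = yellow.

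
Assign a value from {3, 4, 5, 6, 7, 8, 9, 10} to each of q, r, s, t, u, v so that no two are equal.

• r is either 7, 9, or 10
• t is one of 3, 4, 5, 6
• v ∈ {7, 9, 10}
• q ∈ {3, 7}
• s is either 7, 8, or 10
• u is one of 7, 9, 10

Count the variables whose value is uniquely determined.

2

r, u, v between them cover only {7, 9, 10} — a naked triple. Remove those values from q, s.
q has just one choice, so q = 3. So t can't be 3.
That leaves s = 8.
Determined: q=3, s=8. The other variables each still have more than one consistent value. That makes 2.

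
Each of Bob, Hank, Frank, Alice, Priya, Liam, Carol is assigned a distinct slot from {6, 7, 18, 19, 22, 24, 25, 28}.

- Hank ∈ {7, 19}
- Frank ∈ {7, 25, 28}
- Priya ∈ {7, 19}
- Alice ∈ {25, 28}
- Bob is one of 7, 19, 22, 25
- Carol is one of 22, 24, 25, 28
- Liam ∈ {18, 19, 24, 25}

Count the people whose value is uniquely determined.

3

Among the 7 variables, 18 fits only Liam (and all 7 values in {7, 18, 19, 22, 24, 25, 28} must be used), so Liam = 18.
The 6 still-open variables together cover exactly {7, 19, 22, 24, 25, 28} — 6 values for 6 variables — and 24 appears only in Carol's list, so Carol = 24.
Among the 5 still-open variables, 22 fits only Bob (and all 5 values in {7, 19, 22, 25, 28} must be used), so Bob = 22.
Hank and Priya share exactly the 2 values {7, 19}; by pigeonhole those values go to them, so strike 7, 19 from Frank.
Determined: Bob=22, Liam=18, Carol=24. The other people each still have more than one consistent value. That makes 3.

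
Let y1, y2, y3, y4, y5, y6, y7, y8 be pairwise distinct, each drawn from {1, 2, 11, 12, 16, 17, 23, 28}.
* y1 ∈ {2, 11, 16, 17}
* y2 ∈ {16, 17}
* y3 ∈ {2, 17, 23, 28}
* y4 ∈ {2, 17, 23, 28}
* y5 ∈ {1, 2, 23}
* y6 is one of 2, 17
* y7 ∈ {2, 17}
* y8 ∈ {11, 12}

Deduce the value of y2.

16

The 8 variables together cover exactly {1, 2, 11, 12, 16, 17, 23, 28} — 8 values for 8 variables — and 1 appears only in y5's list, so y5 = 1.
The 7 still-open variables draw from only 7 values {2, 11, 12, 16, 17, 23, 28}, so each is used; only y8 can be 12, hence y8 = 12.
The 6 still-open variables draw from only 6 values {2, 11, 16, 17, 23, 28}, so each is used; only y1 can be 11, hence y1 = 11.
Among the 5 still-open variables, 16 fits only y2 (and all 5 values in {2, 16, 17, 23, 28} must be used), so y2 = 16.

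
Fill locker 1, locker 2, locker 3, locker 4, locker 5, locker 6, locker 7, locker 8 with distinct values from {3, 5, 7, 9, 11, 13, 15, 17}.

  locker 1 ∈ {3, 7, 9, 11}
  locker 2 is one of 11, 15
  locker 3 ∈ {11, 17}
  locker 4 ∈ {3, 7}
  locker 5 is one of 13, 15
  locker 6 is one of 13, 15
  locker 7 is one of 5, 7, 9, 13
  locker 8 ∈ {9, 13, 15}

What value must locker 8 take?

The 8 variables together cover exactly {3, 5, 7, 9, 11, 13, 15, 17} — 8 values for 8 variables — and 5 appears only in locker 7's list, so locker 7 = 5.
The 7 still-open variables together cover exactly {3, 7, 9, 11, 13, 15, 17} — 7 values for 7 variables — and 17 appears only in locker 3's list, so locker 3 = 17.
locker 5 and locker 6 between them cover only {13, 15} — a naked pair. Remove those values from locker 2, locker 8.
So locker 8 = 9.

9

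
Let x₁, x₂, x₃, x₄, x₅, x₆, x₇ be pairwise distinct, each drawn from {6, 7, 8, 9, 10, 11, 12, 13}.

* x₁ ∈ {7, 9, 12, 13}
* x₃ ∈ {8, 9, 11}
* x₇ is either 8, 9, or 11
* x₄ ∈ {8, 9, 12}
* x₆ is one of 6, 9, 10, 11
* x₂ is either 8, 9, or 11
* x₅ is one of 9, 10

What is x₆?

6

x₂, x₃, x₇ between them cover only {8, 9, 11} — a naked triple. Remove those values from x₁, x₄, x₅, x₆.
x₄ must be 12 (only option left). Strike 12 from x₁.
That leaves x₅ = 10. Eliminate 10 elsewhere: x₆.
So x₆ = 6.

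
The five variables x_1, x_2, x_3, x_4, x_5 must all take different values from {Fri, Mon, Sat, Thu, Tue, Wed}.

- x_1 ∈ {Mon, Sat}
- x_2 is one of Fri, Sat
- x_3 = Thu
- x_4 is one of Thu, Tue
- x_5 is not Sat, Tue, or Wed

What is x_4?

x_3 must be Thu (only option left). Eliminate Thu elsewhere: x_4, x_5.
So x_4 = Tue.

Tue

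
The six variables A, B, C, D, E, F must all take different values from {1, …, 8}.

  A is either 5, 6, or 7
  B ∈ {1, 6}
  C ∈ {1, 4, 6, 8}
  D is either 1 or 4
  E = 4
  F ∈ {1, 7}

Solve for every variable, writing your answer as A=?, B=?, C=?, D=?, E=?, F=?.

A=5, B=6, C=8, D=1, E=4, F=7

E must be 4 (only option left). Remove 4 from C, D.
D must be 1 (only option left). Remove 1 from B, C, F.
That leaves F = 7. Strike 7 from A.
That leaves B = 6. Strike 6 from A, C.
C must be 8 (only option left).
That leaves A = 5.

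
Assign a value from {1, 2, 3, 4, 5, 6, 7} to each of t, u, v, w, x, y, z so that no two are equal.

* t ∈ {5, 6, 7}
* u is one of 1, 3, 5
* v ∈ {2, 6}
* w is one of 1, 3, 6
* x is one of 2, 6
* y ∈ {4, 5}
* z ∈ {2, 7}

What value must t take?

5

The 7 variables draw from only 7 values {1, 2, 3, 4, 5, 6, 7}, so each is used; only y can be 4, hence y = 4.
The 2 variables v and x are confined to {2, 6}, which locks those values in; drop them from t, w, z.
That leaves z = 7. Remove 7 from t.
So t = 5.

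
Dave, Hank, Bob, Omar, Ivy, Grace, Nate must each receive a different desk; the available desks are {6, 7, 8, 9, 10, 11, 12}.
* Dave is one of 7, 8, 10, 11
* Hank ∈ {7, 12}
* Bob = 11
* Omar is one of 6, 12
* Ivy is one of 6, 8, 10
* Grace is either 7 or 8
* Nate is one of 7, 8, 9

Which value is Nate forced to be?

Bob must be 11 (only option left). So Dave can't be 11.
The 6 still-open variables draw from only 6 values {6, 7, 8, 9, 10, 12}, so each is used; only Nate can be 9, hence Nate = 9.

9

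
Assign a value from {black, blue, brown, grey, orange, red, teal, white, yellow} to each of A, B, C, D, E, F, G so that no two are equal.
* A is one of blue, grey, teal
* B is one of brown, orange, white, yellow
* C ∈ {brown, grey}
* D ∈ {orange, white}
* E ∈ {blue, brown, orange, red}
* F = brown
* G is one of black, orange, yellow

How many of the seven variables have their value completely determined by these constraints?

F must be brown (only option left). Remove brown from B, C, E.
That leaves C = grey. Remove grey from A.
Determined: C=grey, F=brown. The other variables each still have more than one consistent value. That makes 2.

2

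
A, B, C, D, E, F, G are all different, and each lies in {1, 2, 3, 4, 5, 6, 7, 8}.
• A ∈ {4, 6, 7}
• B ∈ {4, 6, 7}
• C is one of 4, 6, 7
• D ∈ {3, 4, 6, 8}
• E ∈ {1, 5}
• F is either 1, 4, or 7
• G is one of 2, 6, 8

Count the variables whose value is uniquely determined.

2

A, B, C between them cover only {4, 6, 7} — a naked triple. Remove those values from D, F, G.
F has just one choice, so F = 1. So E can't be 1.
E has just one choice, so E = 5.
Determined: E=5, F=1. The other variables each still have more than one consistent value. That makes 2.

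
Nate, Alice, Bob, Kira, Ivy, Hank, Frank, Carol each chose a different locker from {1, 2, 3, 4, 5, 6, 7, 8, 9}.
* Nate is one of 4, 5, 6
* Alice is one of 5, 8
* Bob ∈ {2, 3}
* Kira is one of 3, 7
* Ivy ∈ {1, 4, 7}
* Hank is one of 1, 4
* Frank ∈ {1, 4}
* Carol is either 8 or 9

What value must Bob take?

2

Hank and Frank between them cover only {1, 4} — a naked pair. Remove those values from Nate, Ivy.
Ivy has just one choice, so Ivy = 7. So Kira can't be 7.
Kira must be 3 (only option left). Strike 3 from Bob.
So Bob = 2.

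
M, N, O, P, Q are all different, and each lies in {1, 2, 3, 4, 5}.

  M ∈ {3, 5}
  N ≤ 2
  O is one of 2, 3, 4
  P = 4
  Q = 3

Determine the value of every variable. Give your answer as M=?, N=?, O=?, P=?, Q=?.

P's domain is down to {4}, so P = 4. Eliminate 4 elsewhere: O.
Q's domain is down to {3}, so Q = 3. Strike 3 from M, O.
M has just one choice, so M = 5.
O's domain is down to {2}, so O = 2. Eliminate 2 elsewhere: N.
N's domain is down to {1}, so N = 1.

M=5, N=1, O=2, P=4, Q=3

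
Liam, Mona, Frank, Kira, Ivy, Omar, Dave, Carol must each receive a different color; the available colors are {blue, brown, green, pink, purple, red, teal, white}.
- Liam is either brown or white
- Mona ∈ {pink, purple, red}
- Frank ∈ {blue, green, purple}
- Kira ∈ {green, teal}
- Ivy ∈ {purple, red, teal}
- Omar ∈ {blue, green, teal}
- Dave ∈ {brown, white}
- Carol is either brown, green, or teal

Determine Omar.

blue

The 8 variables together cover exactly {blue, brown, green, pink, purple, red, teal, white} — 8 values for 8 variables — and pink appears only in Mona's list, so Mona = pink.
The 7 still-open variables draw from only 7 values {blue, brown, green, purple, red, teal, white}, so each is used; only Ivy can be red, hence Ivy = red.
The 6 still-open variables draw from only 6 values {blue, brown, green, purple, teal, white}, so each is used; only Frank can be purple, hence Frank = purple.
The 5 still-open variables together cover exactly {blue, brown, green, teal, white} — 5 values for 5 variables — and blue appears only in Omar's list, so Omar = blue.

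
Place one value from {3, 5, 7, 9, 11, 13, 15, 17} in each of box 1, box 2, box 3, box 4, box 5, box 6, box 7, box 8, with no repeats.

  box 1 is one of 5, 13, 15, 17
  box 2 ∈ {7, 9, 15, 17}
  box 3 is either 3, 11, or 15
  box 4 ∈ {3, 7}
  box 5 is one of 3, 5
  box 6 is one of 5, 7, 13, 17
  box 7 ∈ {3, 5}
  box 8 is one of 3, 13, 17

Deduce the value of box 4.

Among the 8 variables, 9 fits only box 2 (and all 8 values in {3, 5, 7, 9, 11, 13, 15, 17} must be used), so box 2 = 9.
The 7 still-open variables draw from only 7 values {3, 5, 7, 11, 13, 15, 17}, so each is used; only box 3 can be 11, hence box 3 = 11.
Among the 6 still-open variables, 15 fits only box 1 (and all 6 values in {3, 5, 7, 13, 15, 17} must be used), so box 1 = 15.
The 2 variables box 5 and box 7 are confined to {3, 5}, which locks those values in; drop them from box 4, box 6, box 8.
So box 4 = 7.

7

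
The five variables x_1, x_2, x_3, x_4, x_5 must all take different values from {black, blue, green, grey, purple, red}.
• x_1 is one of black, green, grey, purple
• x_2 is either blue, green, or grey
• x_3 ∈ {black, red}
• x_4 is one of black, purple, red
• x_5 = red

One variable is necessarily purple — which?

x_5's domain is down to {red}, so x_5 = red. Remove red from x_3, x_4.
x_3 must be black (only option left). Strike black from x_1, x_4.
So purple goes to x_4.

x_4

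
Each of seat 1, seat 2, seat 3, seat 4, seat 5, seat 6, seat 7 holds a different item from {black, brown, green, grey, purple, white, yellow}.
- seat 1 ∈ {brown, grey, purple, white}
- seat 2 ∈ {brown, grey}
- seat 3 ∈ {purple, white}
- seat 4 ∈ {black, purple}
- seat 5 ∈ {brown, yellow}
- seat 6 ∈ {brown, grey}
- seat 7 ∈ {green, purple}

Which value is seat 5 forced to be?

yellow

The 7 variables together cover exactly {black, brown, green, grey, purple, white, yellow} — 7 values for 7 variables — and black appears only in seat 4's list, so seat 4 = black.
The 6 still-open variables draw from only 6 values {brown, green, grey, purple, white, yellow}, so each is used; only seat 7 can be green, hence seat 7 = green.
The 5 still-open variables draw from only 5 values {brown, grey, purple, white, yellow}, so each is used; only seat 5 can be yellow, hence seat 5 = yellow.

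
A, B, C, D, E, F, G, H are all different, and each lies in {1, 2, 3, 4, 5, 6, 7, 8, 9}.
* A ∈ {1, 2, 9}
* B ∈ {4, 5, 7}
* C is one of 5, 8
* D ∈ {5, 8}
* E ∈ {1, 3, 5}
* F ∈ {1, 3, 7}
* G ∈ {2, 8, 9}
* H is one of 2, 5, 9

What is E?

3

The 8 variables together cover exactly {1, 2, 3, 4, 5, 7, 8, 9} — 8 values for 8 variables — and 4 appears only in B's list, so B = 4.
The 7 still-open variables together cover exactly {1, 2, 3, 5, 7, 8, 9} — 7 values for 7 variables — and 7 appears only in F's list, so F = 7.
The 6 still-open variables draw from only 6 values {1, 2, 3, 5, 8, 9}, so each is used; only E can be 3, hence E = 3.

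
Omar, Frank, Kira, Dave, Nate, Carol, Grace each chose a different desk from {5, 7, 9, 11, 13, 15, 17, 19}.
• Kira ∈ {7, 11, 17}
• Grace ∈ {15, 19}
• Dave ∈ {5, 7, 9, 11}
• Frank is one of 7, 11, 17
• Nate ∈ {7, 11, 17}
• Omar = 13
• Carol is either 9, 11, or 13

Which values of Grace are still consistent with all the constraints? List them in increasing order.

15, 19

Omar must be 13 (only option left). Remove 13 from Carol.
Frank, Kira, Nate between them cover only {7, 11, 17} — a naked triple. Remove those values from Dave, Carol.
Carol has just one choice, so Carol = 9. Remove 9 from Dave.
Dave has just one choice, so Dave = 5.
No further eliminations apply; Grace can still be any of 15, 19.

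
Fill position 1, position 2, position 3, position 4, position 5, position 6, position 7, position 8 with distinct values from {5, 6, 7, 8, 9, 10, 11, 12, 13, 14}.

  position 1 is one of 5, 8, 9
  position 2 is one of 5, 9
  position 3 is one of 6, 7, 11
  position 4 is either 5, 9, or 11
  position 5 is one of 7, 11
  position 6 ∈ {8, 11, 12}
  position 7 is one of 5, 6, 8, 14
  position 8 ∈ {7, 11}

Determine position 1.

8

The 8 variables draw from only 8 values {5, 6, 7, 8, 9, 11, 12, 14}, so each is used; only position 6 can be 12, hence position 6 = 12.
The 7 still-open variables draw from only 7 values {5, 6, 7, 8, 9, 11, 14}, so each is used; only position 7 can be 14, hence position 7 = 14.
The 6 still-open variables together cover exactly {5, 6, 7, 8, 9, 11} — 6 values for 6 variables — and 6 appears only in position 3's list, so position 3 = 6.
The 5 still-open variables draw from only 5 values {5, 7, 8, 9, 11}, so each is used; only position 1 can be 8, hence position 1 = 8.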